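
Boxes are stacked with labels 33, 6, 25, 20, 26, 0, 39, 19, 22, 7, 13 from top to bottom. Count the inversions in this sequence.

For each element, count later entries that are smaller:
33 → 6, 25, 20, 26, 0, 19, 22, 7, 13 → 9
6 → 0 → 1
25 → 20, 0, 19, 22, 7, 13 → 6
20 → 0, 19, 7, 13 → 4
26 → 0, 19, 22, 7, 13 → 5
0 → none → 0
39 → 19, 22, 7, 13 → 4
19 → 7, 13 → 2
22 → 7, 13 → 2
7 → none → 0
13 → none → 0
Sum: 9 + 1 + 6 + 4 + 5 + 0 + 4 + 2 + 2 + 0 + 0 = 33

33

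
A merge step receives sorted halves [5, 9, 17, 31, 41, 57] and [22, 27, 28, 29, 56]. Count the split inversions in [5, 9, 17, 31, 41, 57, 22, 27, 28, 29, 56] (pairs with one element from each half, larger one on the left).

13 split inversions

For each element r of the right run, count left-run elements greater than r:
r = 22: 31, 41, 57 → 3
r = 27: 31, 41, 57 → 3
r = 28: 31, 41, 57 → 3
r = 29: 31, 41, 57 → 3
r = 56: 57 → 1
Cross-inversions: 3 + 3 + 3 + 3 + 1 = 13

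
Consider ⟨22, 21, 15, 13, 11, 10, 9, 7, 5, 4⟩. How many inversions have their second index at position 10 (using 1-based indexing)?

The element at index 10 is 4.
Elements before it: 22, 21, 15, 13, 11, 10, 9, 7, 5
Those larger than 4: 22, 21, 15, 13, 11, 10, 9, 7, 5

9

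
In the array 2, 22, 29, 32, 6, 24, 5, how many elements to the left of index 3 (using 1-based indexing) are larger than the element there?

0 such elements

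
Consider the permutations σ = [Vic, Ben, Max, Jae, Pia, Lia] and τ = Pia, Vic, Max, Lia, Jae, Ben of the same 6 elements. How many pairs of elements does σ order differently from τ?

Assign each item its position (1..6) in the first ordering, then rewrite the second ordering as that position sequence:
positions: Vic→1, Ben→2, Max→3, Jae→4, Pia→5, Lia→6
second ordering as positions: [5, 1, 3, 6, 4, 2]
Discordant pairs = inversions in this position sequence.
5: 1, 3, 4, 2 → 4
1: 0
3: 2 → 1
6: 4, 2 → 2
4: 2 → 1
2: 0
Total: 4 + 0 + 1 + 2 + 1 + 0 = 8

8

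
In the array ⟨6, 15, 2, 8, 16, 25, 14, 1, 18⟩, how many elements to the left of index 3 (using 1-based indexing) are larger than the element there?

The element at index 3 is 2.
Elements before it: 6, 15
Those larger than 2: 6, 15

2 such elements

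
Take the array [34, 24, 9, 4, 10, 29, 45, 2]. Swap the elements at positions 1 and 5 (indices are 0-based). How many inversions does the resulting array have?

Inversions: 17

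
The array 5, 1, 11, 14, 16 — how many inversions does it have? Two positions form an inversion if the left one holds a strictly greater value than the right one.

Listing every pair i<j with a[i]>a[j] (using 1-based positions):
(1,2): 5 > 1
That's 1 pair.

1 inversion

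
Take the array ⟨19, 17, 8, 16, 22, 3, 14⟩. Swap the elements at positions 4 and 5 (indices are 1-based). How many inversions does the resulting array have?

15 inversions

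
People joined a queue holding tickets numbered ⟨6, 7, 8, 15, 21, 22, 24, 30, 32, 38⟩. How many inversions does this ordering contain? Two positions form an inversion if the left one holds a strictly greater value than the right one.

0

Sweep left to right; for each value list the smaller values that follow it:
6: 0
7: 0
8: 0
15: 0
21: 0
22: 0
24: 0
30: 0
32: 0
38: 0
Sum: 0 + 0 + 0 + 0 + 0 + 0 + 0 + 0 + 0 + 0 = 0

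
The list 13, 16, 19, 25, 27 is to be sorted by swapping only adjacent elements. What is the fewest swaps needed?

There are 0 adjacent swaps.

Minimum adjacent swaps = number of inversions (each swap of adjacent out-of-order elements removes one inversion and no swap can remove more).
Count inversions — for each element, later elements that are smaller:
13: none → 0
16: none → 0
19: none → 0
25: none → 0
27: none → 0
Total inversions: 0 + 0 + 0 + 0 + 0 = 0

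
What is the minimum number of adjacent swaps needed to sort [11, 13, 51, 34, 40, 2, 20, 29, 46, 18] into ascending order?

There are 20 adjacent swaps.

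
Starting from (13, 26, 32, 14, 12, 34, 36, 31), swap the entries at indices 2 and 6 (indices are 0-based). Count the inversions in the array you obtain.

There are 12 inversions.

Positions 2 and 6 hold 32 and 36; after swapping, the array is [13, 26, 36, 14, 12, 34, 32, 31].
Count, for each position, how many later elements it exceeds:
13: 1
26: 2
36: 5
14: 1
12: 0
34: 2
32: 1
31: 0
Sum: 1 + 2 + 5 + 1 + 0 + 2 + 1 + 0 = 12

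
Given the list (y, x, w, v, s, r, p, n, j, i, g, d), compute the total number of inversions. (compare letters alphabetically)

For each element, count later entries that are smaller:
y: 11
x: 10
w: 9
v: 8
s: 7
r: 6
p: 5
n: 4
j: 3
i: 2
g: 1
d: 0
Sum: 11 + 10 + 9 + 8 + 7 + 6 + 5 + 4 + 3 + 2 + 1 + 0 = 66

66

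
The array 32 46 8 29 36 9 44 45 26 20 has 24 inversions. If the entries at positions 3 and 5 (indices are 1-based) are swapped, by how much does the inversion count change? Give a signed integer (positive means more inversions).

+3

Positions 3 and 5 hold 8 and 36; after swapping, the array is [32, 46, 36, 29, 8, 9, 44, 45, 26, 20].
Sweep left to right; for each value list the smaller values that follow it:
32: 5
46: 8
36: 5
29: 4
8: 0
9: 0
44: 2
45: 2
26: 1
20: 0
Sum: 5 + 8 + 5 + 4 + 0 + 0 + 2 + 2 + 1 + 0 = 27
Change: 27 − 24 = +3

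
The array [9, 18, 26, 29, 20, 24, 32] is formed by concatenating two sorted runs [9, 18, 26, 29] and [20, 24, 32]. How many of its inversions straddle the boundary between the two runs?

Count, for every r in R, how many entries of L exceed r:
r = 20: 26, 29 → 2
r = 24: 26, 29 → 2
r = 32: none → 0
Cross-inversions: 2 + 2 + 0 = 4

4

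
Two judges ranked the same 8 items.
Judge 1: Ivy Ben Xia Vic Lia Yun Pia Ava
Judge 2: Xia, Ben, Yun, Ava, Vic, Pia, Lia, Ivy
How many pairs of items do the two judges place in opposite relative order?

14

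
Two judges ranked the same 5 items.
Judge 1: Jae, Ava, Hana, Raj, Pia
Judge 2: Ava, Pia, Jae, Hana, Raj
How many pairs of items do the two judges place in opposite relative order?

Assign each item its position (1..5) in the first ordering, then rewrite the second ordering as that position sequence:
positions: Jae→1, Ava→2, Hana→3, Raj→4, Pia→5
second ordering as positions: [2, 5, 1, 3, 4]
Discordant pairs = inversions in this position sequence.
2: 1 → 1
5: 1, 3, 4 → 3
1: 0
3: 0
4: 0
Total: 1 + 3 + 0 + 0 + 0 = 4

There are 4 discordant pairs.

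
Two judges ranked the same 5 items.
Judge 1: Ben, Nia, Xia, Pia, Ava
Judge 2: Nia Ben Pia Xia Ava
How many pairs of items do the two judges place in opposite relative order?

Assign each item its position (1..5) in the first ordering, then rewrite the second ordering as that position sequence:
positions: Ben→1, Nia→2, Xia→3, Pia→4, Ava→5
second ordering as positions: [2, 1, 4, 3, 5]
Discordant pairs = inversions in this position sequence.
2: 1 → 1
1: 0
4: 3 → 1
3: 0
5: 0
Total: 1 + 0 + 1 + 0 + 0 = 2

2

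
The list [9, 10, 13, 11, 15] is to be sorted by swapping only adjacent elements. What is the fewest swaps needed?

1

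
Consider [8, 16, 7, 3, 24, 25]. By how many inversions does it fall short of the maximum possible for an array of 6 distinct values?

Maximum inversions for 6 distinct elements is C(6, 2) = 6·5/2 = 15.
Current inversions — for each element, count later smaller elements:
8: 2
16: 2
7: 1
3: 0
24: 0
25: 0
Current total: 2 + 2 + 1 + 0 + 0 + 0 = 5
Shortfall: 15 − 5 = 10

10 inversions short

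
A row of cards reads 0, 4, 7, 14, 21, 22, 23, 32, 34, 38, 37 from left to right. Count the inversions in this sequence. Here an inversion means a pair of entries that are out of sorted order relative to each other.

1 out-of-order pair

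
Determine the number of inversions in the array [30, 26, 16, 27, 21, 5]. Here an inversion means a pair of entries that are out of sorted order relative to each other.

There are 12 inversions.

Inversion pairs (indices are 1-based):
(1,2): 30 > 26
(1,3): 30 > 16
(1,4): 30 > 27
(1,5): 30 > 21
(1,6): 30 > 5
(2,3): 26 > 16
(2,5): 26 > 21
(2,6): 26 > 5
(3,6): 16 > 5
(4,5): 27 > 21
(4,6): 27 > 5
(5,6): 21 > 5
That's 12 pairs.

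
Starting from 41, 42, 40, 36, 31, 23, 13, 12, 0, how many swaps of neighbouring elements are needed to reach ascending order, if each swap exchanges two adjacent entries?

35 adjacent swaps

The minimum number of adjacent swaps to sort an array equals its inversion count, since every such swap removes exactly one inversion.
Count inversions — for each element, later elements that are smaller:
41: 40, 36, 31, 23, 13, 12, 0 → 7
42: 40, 36, 31, 23, 13, 12, 0 → 7
40: 36, 31, 23, 13, 12, 0 → 6
36: 31, 23, 13, 12, 0 → 5
31: 23, 13, 12, 0 → 4
23: 13, 12, 0 → 3
13: 12, 0 → 2
12: 0 → 1
0: none → 0
Total inversions: 7 + 7 + 6 + 5 + 4 + 3 + 2 + 1 + 0 = 35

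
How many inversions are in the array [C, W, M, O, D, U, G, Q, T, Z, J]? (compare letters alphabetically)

21 out-of-order pairs

Element-by-element contributions:
C: 0
W: 8
M: 3
O: 3
D: 0
U: 4
G: 0
Q: 1
T: 1
Z: 1
J: 0
Sum: 0 + 8 + 3 + 3 + 0 + 4 + 0 + 1 + 1 + 1 + 0 = 21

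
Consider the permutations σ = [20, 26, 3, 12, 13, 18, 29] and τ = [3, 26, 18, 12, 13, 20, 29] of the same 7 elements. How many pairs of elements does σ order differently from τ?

Assign each item its position (1..7) in the first ordering, then rewrite the second ordering as that position sequence:
positions: 20→1, 26→2, 3→3, 12→4, 13→5, 18→6, 29→7
second ordering as positions: [3, 2, 6, 4, 5, 1, 7]
Discordant pairs = inversions in this position sequence.
3: 2, 1 → 2
2: 1 → 1
6: 4, 5, 1 → 3
4: 1 → 1
5: 1 → 1
1: 0
7: 0
Total: 2 + 1 + 3 + 1 + 1 + 0 + 0 = 8

Discordant pairs: 8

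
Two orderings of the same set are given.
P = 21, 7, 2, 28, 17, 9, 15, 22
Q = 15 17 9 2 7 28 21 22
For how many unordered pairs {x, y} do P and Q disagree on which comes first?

Disagreeing pairs: 18

Assign each item its position (1..8) in the first ordering, then rewrite the second ordering as that position sequence:
positions: 21→1, 7→2, 2→3, 28→4, 17→5, 9→6, 15→7, 22→8
second ordering as positions: [7, 5, 6, 3, 2, 4, 1, 8]
Discordant pairs = inversions in this position sequence.
7: 5, 6, 3, 2, 4, 1 → 6
5: 3, 2, 4, 1 → 4
6: 3, 2, 4, 1 → 4
3: 2, 1 → 2
2: 1 → 1
4: 1 → 1
1: 0
8: 0
Total: 6 + 4 + 4 + 2 + 1 + 1 + 0 + 0 = 18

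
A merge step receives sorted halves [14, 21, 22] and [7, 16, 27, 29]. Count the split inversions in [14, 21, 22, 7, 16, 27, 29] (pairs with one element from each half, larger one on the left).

5 split inversions

Count, for every r in R, how many entries of L exceed r:
r = 7: 14, 21, 22 → 3
r = 16: 21, 22 → 2
r = 27: none → 0
r = 29: none → 0
Cross-inversions: 3 + 2 + 0 + 0 = 5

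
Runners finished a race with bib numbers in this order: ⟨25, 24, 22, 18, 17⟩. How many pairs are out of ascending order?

There are 10 inversions.

Out-of-order index pairs (1-indexed):
(1,2): 25 > 24
(1,3): 25 > 22
(1,4): 25 > 18
(1,5): 25 > 17
(2,3): 24 > 22
(2,4): 24 > 18
(2,5): 24 > 17
(3,4): 22 > 18
(3,5): 22 > 17
(4,5): 18 > 17
That's 10 pairs.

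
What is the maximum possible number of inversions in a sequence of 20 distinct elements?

190 inversions

The maximum occurs when the array is in strictly decreasing order: every one of the C(20, 2) pairs is inverted.
C(20, 2) = 20·19/2 = 190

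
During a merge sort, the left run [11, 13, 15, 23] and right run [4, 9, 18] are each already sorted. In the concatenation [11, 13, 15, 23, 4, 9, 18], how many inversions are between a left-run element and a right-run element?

Count, for every r in R, how many entries of L exceed r:
r = 4: 11, 13, 15, 23 → 4
r = 9: 11, 13, 15, 23 → 4
r = 18: 23 → 1
Cross-inversions: 4 + 4 + 1 = 9

9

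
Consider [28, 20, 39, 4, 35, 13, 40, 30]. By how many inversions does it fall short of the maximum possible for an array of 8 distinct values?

16

Maximum inversions for 8 distinct elements is C(8, 2) = 8·7/2 = 28.
Current inversions — for each element, count later smaller elements:
28: 3
20: 2
39: 4
4: 0
35: 2
13: 0
40: 1
30: 0
Current total: 3 + 2 + 4 + 0 + 2 + 0 + 1 + 0 = 12
Shortfall: 28 − 12 = 16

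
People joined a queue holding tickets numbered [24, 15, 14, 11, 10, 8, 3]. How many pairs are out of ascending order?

Count, for each position, how many later elements it exceeds:
24 → 15, 14, 11, 10, 8, 3 → 6
15 → 14, 11, 10, 8, 3 → 5
14 → 11, 10, 8, 3 → 4
11 → 10, 8, 3 → 3
10 → 8, 3 → 2
8 → 3 → 1
3 → none → 0
Sum: 6 + 5 + 4 + 3 + 2 + 1 + 0 = 21

21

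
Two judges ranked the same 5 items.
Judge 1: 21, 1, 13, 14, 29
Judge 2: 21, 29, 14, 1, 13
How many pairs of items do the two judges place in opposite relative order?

5 discordant pairs

Assign each item its position (1..5) in the first ordering, then rewrite the second ordering as that position sequence:
positions: 21→1, 1→2, 13→3, 14→4, 29→5
second ordering as positions: [1, 5, 4, 2, 3]
Discordant pairs = inversions in this position sequence.
1: 0
5: 4, 2, 3 → 3
4: 2, 3 → 2
2: 0
3: 0
Total: 0 + 3 + 2 + 0 + 0 = 5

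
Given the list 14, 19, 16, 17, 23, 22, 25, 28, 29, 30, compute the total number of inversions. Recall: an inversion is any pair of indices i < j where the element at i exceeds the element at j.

There are 3 inversions.

Sweep left to right; for each value list the smaller values that follow it:
14 → none → 0
19 → 16, 17 → 2
16 → none → 0
17 → none → 0
23 → 22 → 1
22 → none → 0
25 → none → 0
28 → none → 0
29 → none → 0
30 → none → 0
Sum: 0 + 2 + 0 + 0 + 1 + 0 + 0 + 0 + 0 + 0 = 3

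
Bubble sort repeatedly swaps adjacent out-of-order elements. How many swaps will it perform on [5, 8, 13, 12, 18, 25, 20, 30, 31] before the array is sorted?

2

Each adjacent swap fixes exactly one inversion, so the minimum swap count equals the number of inversions.
Count inversions — for each element, later elements that are smaller:
5: none → 0
8: none → 0
13: 12 → 1
12: none → 0
18: none → 0
25: 20 → 1
20: none → 0
30: none → 0
31: none → 0
Total inversions: 0 + 0 + 1 + 0 + 0 + 1 + 0 + 0 + 0 = 2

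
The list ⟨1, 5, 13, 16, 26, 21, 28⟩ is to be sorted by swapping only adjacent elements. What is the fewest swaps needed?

1

Each adjacent swap fixes exactly one inversion, so the minimum swap count equals the number of inversions.
Count inversions — for each element, later elements that are smaller:
1: none → 0
5: none → 0
13: none → 0
16: none → 0
26: 21 → 1
21: none → 0
28: none → 0
Total inversions: 0 + 0 + 0 + 0 + 1 + 0 + 0 = 1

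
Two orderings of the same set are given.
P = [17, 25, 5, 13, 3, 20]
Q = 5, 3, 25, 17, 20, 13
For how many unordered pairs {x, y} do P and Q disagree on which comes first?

7

Assign each item its position (1..6) in the first ordering, then rewrite the second ordering as that position sequence:
positions: 17→1, 25→2, 5→3, 13→4, 3→5, 20→6
second ordering as positions: [3, 5, 2, 1, 6, 4]
Discordant pairs = inversions in this position sequence.
3: 2, 1 → 2
5: 2, 1, 4 → 3
2: 1 → 1
1: 0
6: 4 → 1
4: 0
Total: 2 + 3 + 1 + 0 + 1 + 0 = 7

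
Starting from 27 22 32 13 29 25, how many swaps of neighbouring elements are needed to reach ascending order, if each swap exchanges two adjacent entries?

Adjacent swaps: 8

Each adjacent swap fixes exactly one inversion, so the minimum swap count equals the number of inversions.
Count inversions — for each element, later elements that are smaller:
27: 22, 13, 25 → 3
22: 13 → 1
32: 13, 29, 25 → 3
13: none → 0
29: 25 → 1
25: none → 0
Total inversions: 3 + 1 + 3 + 0 + 1 + 0 = 8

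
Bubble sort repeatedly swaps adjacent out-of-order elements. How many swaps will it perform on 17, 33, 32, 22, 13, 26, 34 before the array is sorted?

Adjacent swaps: 9

Each adjacent swap fixes exactly one inversion, so the minimum swap count equals the number of inversions.
Count inversions — for each element, later elements that are smaller:
17: 13 → 1
33: 32, 22, 13, 26 → 4
32: 22, 13, 26 → 3
22: 13 → 1
13: none → 0
26: none → 0
34: none → 0
Total inversions: 1 + 4 + 3 + 1 + 0 + 0 + 0 = 9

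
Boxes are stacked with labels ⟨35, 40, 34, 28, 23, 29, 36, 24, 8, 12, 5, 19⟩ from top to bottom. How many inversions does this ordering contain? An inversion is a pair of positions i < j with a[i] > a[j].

53 inversions

Count, for each position, how many later elements it exceeds:
35 → 34, 28, 23, 29, 24, 8, 12, 5, 19 → 9
40 → 34, 28, 23, 29, 36, 24, 8, 12, 5, 19 → 10
34 → 28, 23, 29, 24, 8, 12, 5, 19 → 8
28 → 23, 24, 8, 12, 5, 19 → 6
23 → 8, 12, 5, 19 → 4
29 → 24, 8, 12, 5, 19 → 5
36 → 24, 8, 12, 5, 19 → 5
24 → 8, 12, 5, 19 → 4
8 → 5 → 1
12 → 5 → 1
5 → none → 0
19 → none → 0
Sum: 9 + 10 + 8 + 6 + 4 + 5 + 5 + 4 + 1 + 1 + 0 + 0 = 53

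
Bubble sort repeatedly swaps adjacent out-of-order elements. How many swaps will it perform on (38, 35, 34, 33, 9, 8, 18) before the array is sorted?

Each adjacent swap fixes exactly one inversion, so the minimum swap count equals the number of inversions.
Count inversions — for each element, later elements that are smaller:
38: 35, 34, 33, 9, 8, 18 → 6
35: 34, 33, 9, 8, 18 → 5
34: 33, 9, 8, 18 → 4
33: 9, 8, 18 → 3
9: 8 → 1
8: none → 0
18: none → 0
Total inversions: 6 + 5 + 4 + 3 + 1 + 0 + 0 = 19

19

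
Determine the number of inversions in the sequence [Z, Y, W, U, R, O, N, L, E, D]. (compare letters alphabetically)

45

Element-by-element contributions:
Z: 9
Y: 8
W: 7
U: 6
R: 5
O: 4
N: 3
L: 2
E: 1
D: 0
Sum: 9 + 8 + 7 + 6 + 5 + 4 + 3 + 2 + 1 + 0 = 45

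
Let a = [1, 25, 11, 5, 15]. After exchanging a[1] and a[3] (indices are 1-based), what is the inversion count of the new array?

5 inversions

Positions 1 and 3 hold 1 and 11; after swapping, the array is [11, 25, 1, 5, 15].
Count, for each position, how many later elements it exceeds:
11: 2
25: 3
1: 0
5: 0
15: 0
Sum: 2 + 3 + 0 + 0 + 0 = 5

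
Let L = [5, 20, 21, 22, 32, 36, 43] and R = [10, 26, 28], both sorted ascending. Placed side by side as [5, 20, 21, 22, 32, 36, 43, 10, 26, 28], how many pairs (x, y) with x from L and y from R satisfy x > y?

12

Count, for every r in R, how many entries of L exceed r:
r = 10: 20, 21, 22, 32, 36, 43 → 6
r = 26: 32, 36, 43 → 3
r = 28: 32, 36, 43 → 3
Cross-inversions: 6 + 3 + 3 = 12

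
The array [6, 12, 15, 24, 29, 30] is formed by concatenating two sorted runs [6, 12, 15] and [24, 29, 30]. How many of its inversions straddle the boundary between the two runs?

There are 0 split inversions.

Take each right-half value and tally the left-half values above it:
r = 24: none → 0
r = 29: none → 0
r = 30: none → 0
Cross-inversions: 0 + 0 + 0 = 0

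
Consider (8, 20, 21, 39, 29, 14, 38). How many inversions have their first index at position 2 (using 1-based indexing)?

The element at index 2 is 20.
Elements after it: 21, 39, 29, 14, 38
Those smaller than 20: 14

1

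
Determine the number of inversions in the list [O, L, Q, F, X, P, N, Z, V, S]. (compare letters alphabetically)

Sweep left to right; for each value list the smaller values that follow it:
O: 3
L: 1
Q: 3
F: 0
X: 4
P: 1
N: 0
Z: 2
V: 1
S: 0
Sum: 3 + 1 + 3 + 0 + 4 + 1 + 0 + 2 + 1 + 0 = 15

15 inversions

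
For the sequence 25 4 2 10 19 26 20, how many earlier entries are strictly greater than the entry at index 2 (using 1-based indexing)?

1 such element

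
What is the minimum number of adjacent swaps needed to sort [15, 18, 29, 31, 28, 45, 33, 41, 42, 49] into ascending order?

5

Each adjacent swap fixes exactly one inversion, so the minimum swap count equals the number of inversions.
Count inversions — for each element, later elements that are smaller:
15: none → 0
18: none → 0
29: 28 → 1
31: 28 → 1
28: none → 0
45: 33, 41, 42 → 3
33: none → 0
41: none → 0
42: none → 0
49: none → 0
Total inversions: 0 + 0 + 1 + 1 + 0 + 3 + 0 + 0 + 0 + 0 = 5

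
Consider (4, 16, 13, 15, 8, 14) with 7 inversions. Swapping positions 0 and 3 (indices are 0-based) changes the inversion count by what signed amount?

+3

Positions 0 and 3 hold 4 and 15; after swapping, the array is [15, 16, 13, 4, 8, 14].
Element-by-element contributions:
15 → 13, 4, 8, 14 → 4
16 → 13, 4, 8, 14 → 4
13 → 4, 8 → 2
4 → none → 0
8 → none → 0
14 → none → 0
Sum: 4 + 4 + 2 + 0 + 0 + 0 = 10
Change: 10 − 7 = +3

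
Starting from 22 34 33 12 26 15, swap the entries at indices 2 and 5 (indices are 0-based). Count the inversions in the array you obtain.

7

Positions 2 and 5 hold 33 and 15; after swapping, the array is [22, 34, 15, 12, 26, 33].
Count, for each position, how many later elements it exceeds:
22: 2
34: 4
15: 1
12: 0
26: 0
33: 0
Sum: 2 + 4 + 1 + 0 + 0 + 0 = 7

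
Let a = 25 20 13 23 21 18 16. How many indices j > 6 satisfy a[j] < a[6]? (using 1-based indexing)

1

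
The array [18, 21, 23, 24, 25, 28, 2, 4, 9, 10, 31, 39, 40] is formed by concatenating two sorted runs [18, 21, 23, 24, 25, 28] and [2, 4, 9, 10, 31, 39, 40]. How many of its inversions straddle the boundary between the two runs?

24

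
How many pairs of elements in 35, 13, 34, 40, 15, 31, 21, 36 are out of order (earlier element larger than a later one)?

Sweep left to right; for each value list the smaller values that follow it:
35: 5
13: 0
34: 3
40: 4
15: 0
31: 1
21: 0
36: 0
Sum: 5 + 0 + 3 + 4 + 0 + 1 + 0 + 0 = 13

13 inversions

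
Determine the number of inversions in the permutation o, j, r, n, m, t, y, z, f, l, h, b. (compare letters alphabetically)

Element-by-element contributions:
o → j, n, m, f, l, h, b → 7
j → f, h, b → 3
r → n, m, f, l, h, b → 6
n → m, f, l, h, b → 5
m → f, l, h, b → 4
t → f, l, h, b → 4
y → f, l, h, b → 4
z → f, l, h, b → 4
f → b → 1
l → h, b → 2
h → b → 1
b → none → 0
Sum: 7 + 3 + 6 + 5 + 4 + 4 + 4 + 4 + 1 + 2 + 1 + 0 = 41

41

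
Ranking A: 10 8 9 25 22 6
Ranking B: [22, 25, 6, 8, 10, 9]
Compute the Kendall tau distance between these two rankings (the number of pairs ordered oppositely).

11

Assign each item its position (1..6) in the first ordering, then rewrite the second ordering as that position sequence:
positions: 10→1, 8→2, 9→3, 25→4, 22→5, 6→6
second ordering as positions: [5, 4, 6, 2, 1, 3]
Discordant pairs = inversions in this position sequence.
5: 4, 2, 1, 3 → 4
4: 2, 1, 3 → 3
6: 2, 1, 3 → 3
2: 1 → 1
1: 0
3: 0
Total: 4 + 3 + 3 + 1 + 0 + 0 = 11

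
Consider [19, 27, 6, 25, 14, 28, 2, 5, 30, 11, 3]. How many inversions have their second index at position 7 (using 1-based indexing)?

The element at index 7 is 2.
Elements before it: 19, 27, 6, 25, 14, 28
Those larger than 2: 19, 27, 6, 25, 14, 28

6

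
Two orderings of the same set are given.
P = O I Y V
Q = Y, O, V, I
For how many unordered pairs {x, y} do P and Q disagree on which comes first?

3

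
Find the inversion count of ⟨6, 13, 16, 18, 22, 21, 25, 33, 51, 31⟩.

3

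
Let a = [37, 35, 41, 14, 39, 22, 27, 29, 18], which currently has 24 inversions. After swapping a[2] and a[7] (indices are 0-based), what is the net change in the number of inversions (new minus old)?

Positions 2 and 7 hold 41 and 29; after swapping, the array is [37, 35, 29, 14, 39, 22, 27, 41, 18].
For each element, count later entries that are smaller:
37 → 35, 29, 14, 22, 27, 18 → 6
35 → 29, 14, 22, 27, 18 → 5
29 → 14, 22, 27, 18 → 4
14 → none → 0
39 → 22, 27, 18 → 3
22 → 18 → 1
27 → 18 → 1
41 → 18 → 1
18 → none → 0
Sum: 6 + 5 + 4 + 0 + 3 + 1 + 1 + 1 + 0 = 21
Change: 21 − 24 = -3

-3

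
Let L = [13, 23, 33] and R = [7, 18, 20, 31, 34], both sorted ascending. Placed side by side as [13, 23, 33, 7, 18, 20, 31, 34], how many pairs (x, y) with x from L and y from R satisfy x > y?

Cross-inversions: 8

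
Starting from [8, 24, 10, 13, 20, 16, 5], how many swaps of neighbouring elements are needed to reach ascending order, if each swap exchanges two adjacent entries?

11

The minimum number of adjacent swaps to sort an array equals its inversion count, since every such swap removes exactly one inversion.
Count inversions — for each element, later elements that are smaller:
8: 5 → 1
24: 10, 13, 20, 16, 5 → 5
10: 5 → 1
13: 5 → 1
20: 16, 5 → 2
16: 5 → 1
5: none → 0
Total inversions: 1 + 5 + 1 + 1 + 2 + 1 + 0 = 11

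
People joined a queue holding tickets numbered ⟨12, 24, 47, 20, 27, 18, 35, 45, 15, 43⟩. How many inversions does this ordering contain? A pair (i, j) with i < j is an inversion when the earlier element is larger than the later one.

There are 18 inversions.

Count, for each position, how many later elements it exceeds:
12 → none → 0
24 → 20, 18, 15 → 3
47 → 20, 27, 18, 35, 45, 15, 43 → 7
20 → 18, 15 → 2
27 → 18, 15 → 2
18 → 15 → 1
35 → 15 → 1
45 → 15, 43 → 2
15 → none → 0
43 → none → 0
Sum: 0 + 3 + 7 + 2 + 2 + 1 + 1 + 2 + 0 + 0 = 18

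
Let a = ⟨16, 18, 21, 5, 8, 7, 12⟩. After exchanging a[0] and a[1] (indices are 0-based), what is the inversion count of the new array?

Positions 0 and 1 hold 16 and 18; after swapping, the array is [18, 16, 21, 5, 8, 7, 12].
Element-by-element contributions:
18 → 16, 5, 8, 7, 12 → 5
16 → 5, 8, 7, 12 → 4
21 → 5, 8, 7, 12 → 4
5 → none → 0
8 → 7 → 1
7 → none → 0
12 → none → 0
Sum: 5 + 4 + 4 + 0 + 1 + 0 + 0 = 14

14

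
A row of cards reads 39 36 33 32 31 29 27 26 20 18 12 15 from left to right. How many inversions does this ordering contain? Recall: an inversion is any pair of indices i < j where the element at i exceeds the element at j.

65

For each element, count later entries that are smaller:
39 → 36, 33, 32, 31, 29, 27, 26, 20, 18, 12, 15 → 11
36 → 33, 32, 31, 29, 27, 26, 20, 18, 12, 15 → 10
33 → 32, 31, 29, 27, 26, 20, 18, 12, 15 → 9
32 → 31, 29, 27, 26, 20, 18, 12, 15 → 8
31 → 29, 27, 26, 20, 18, 12, 15 → 7
29 → 27, 26, 20, 18, 12, 15 → 6
27 → 26, 20, 18, 12, 15 → 5
26 → 20, 18, 12, 15 → 4
20 → 18, 12, 15 → 3
18 → 12, 15 → 2
12 → none → 0
15 → none → 0
Sum: 11 + 10 + 9 + 8 + 7 + 6 + 5 + 4 + 3 + 2 + 0 + 0 = 65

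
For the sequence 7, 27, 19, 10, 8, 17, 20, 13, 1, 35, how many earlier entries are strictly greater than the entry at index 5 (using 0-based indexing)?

The element at index 5 is 17.
Elements before it: 7, 27, 19, 10, 8
Those larger than 17: 27, 19

2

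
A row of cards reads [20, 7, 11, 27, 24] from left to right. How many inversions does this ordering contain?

3

Sweep left to right; for each value list the smaller values that follow it:
20: 2
7: 0
11: 0
27: 1
24: 0
Sum: 2 + 0 + 0 + 1 + 0 = 3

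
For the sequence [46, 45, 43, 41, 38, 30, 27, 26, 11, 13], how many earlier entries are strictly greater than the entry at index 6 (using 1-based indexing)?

5

The element at index 6 is 30.
Elements before it: 46, 45, 43, 41, 38
Those larger than 30: 46, 45, 43, 41, 38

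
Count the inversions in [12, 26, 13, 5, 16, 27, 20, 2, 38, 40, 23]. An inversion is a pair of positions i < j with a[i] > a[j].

Element-by-element contributions:
12 → 5, 2 → 2
26 → 13, 5, 16, 20, 2, 23 → 6
13 → 5, 2 → 2
5 → 2 → 1
16 → 2 → 1
27 → 20, 2, 23 → 3
20 → 2 → 1
2 → none → 0
38 → 23 → 1
40 → 23 → 1
23 → none → 0
Sum: 2 + 6 + 2 + 1 + 1 + 3 + 1 + 0 + 1 + 1 + 0 = 18

18 out-of-order pairs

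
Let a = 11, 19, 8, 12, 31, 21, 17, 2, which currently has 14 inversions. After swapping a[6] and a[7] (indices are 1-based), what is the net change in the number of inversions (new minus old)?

-1

Positions 6 and 7 hold 21 and 17; after swapping, the array is [11, 19, 8, 12, 31, 17, 21, 2].
Element-by-element contributions:
11 → 8, 2 → 2
19 → 8, 12, 17, 2 → 4
8 → 2 → 1
12 → 2 → 1
31 → 17, 21, 2 → 3
17 → 2 → 1
21 → 2 → 1
2 → none → 0
Sum: 2 + 4 + 1 + 1 + 3 + 1 + 1 + 0 = 13
Change: 13 − 14 = -1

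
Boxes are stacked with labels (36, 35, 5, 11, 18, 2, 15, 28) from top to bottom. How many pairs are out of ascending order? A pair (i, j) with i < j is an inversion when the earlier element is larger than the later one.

17 out-of-order pairs

Sweep left to right; for each value list the smaller values that follow it:
36 → 35, 5, 11, 18, 2, 15, 28 → 7
35 → 5, 11, 18, 2, 15, 28 → 6
5 → 2 → 1
11 → 2 → 1
18 → 2, 15 → 2
2 → none → 0
15 → none → 0
28 → none → 0
Sum: 7 + 6 + 1 + 1 + 2 + 0 + 0 + 0 = 17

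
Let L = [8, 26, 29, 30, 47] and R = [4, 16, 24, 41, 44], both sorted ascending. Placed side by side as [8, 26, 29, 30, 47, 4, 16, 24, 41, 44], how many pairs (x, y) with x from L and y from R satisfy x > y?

15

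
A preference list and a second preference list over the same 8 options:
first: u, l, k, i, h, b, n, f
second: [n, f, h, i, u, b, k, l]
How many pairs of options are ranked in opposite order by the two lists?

22

Assign each item its position (1..8) in the first ordering, then rewrite the second ordering as that position sequence:
positions: u→1, l→2, k→3, i→4, h→5, b→6, n→7, f→8
second ordering as positions: [7, 8, 5, 4, 1, 6, 3, 2]
Discordant pairs = inversions in this position sequence.
7: 5, 4, 1, 6, 3, 2 → 6
8: 5, 4, 1, 6, 3, 2 → 6
5: 4, 1, 3, 2 → 4
4: 1, 3, 2 → 3
1: 0
6: 3, 2 → 2
3: 2 → 1
2: 0
Total: 6 + 6 + 4 + 3 + 0 + 2 + 1 + 0 = 22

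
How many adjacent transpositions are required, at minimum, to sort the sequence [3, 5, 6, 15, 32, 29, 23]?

3 adjacent swaps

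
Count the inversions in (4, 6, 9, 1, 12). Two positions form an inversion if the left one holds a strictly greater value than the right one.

Inversion pairs (indices are 0-based):
(0,3): 4 > 1
(1,3): 6 > 1
(2,3): 9 > 1
That's 3 pairs.

Inversions: 3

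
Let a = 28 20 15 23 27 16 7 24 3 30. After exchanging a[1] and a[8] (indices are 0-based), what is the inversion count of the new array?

Positions 1 and 8 hold 20 and 3; after swapping, the array is [28, 3, 15, 23, 27, 16, 7, 24, 20, 30].
Count, for each position, how many later elements it exceeds:
28 → 3, 15, 23, 27, 16, 7, 24, 20 → 8
3 → none → 0
15 → 7 → 1
23 → 16, 7, 20 → 3
27 → 16, 7, 24, 20 → 4
16 → 7 → 1
7 → none → 0
24 → 20 → 1
20 → none → 0
30 → none → 0
Sum: 8 + 0 + 1 + 3 + 4 + 1 + 0 + 1 + 0 + 0 = 18

There are 18 inversions.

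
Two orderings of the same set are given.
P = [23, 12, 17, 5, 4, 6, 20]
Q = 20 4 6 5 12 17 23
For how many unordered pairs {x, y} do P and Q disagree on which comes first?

Assign each item its position (1..7) in the first ordering, then rewrite the second ordering as that position sequence:
positions: 23→1, 12→2, 17→3, 5→4, 4→5, 6→6, 20→7
second ordering as positions: [7, 5, 6, 4, 2, 3, 1]
Discordant pairs = inversions in this position sequence.
7: 5, 6, 4, 2, 3, 1 → 6
5: 4, 2, 3, 1 → 4
6: 4, 2, 3, 1 → 4
4: 2, 3, 1 → 3
2: 1 → 1
3: 1 → 1
1: 0
Total: 6 + 4 + 4 + 3 + 1 + 1 + 0 = 19

19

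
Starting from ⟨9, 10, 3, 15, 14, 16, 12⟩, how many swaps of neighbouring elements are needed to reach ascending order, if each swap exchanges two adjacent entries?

6 adjacent swaps

The minimum number of adjacent swaps to sort an array equals its inversion count, since every such swap removes exactly one inversion.
Count inversions — for each element, later elements that are smaller:
9: 3 → 1
10: 3 → 1
3: none → 0
15: 14, 12 → 2
14: 12 → 1
16: 12 → 1
12: none → 0
Total inversions: 1 + 1 + 0 + 2 + 1 + 1 + 0 = 6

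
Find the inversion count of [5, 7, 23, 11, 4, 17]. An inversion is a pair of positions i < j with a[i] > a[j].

6 inversions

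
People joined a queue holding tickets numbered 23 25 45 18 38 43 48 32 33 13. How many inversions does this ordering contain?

22

For each element, count later entries that are smaller:
23 → 18, 13 → 2
25 → 18, 13 → 2
45 → 18, 38, 43, 32, 33, 13 → 6
18 → 13 → 1
38 → 32, 33, 13 → 3
43 → 32, 33, 13 → 3
48 → 32, 33, 13 → 3
32 → 13 → 1
33 → 13 → 1
13 → none → 0
Sum: 2 + 2 + 6 + 1 + 3 + 3 + 3 + 1 + 1 + 0 = 22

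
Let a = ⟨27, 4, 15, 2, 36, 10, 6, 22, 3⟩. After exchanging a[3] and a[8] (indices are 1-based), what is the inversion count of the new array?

Positions 3 and 8 hold 15 and 22; after swapping, the array is [27, 4, 22, 2, 36, 10, 6, 15, 3].
Element-by-element contributions:
27 → 4, 22, 2, 10, 6, 15, 3 → 7
4 → 2, 3 → 2
22 → 2, 10, 6, 15, 3 → 5
2 → none → 0
36 → 10, 6, 15, 3 → 4
10 → 6, 3 → 2
6 → 3 → 1
15 → 3 → 1
3 → none → 0
Sum: 7 + 2 + 5 + 0 + 4 + 2 + 1 + 1 + 0 = 22

22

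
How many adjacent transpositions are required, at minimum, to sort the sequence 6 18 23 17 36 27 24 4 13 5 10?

33

The minimum number of adjacent swaps to sort an array equals its inversion count, since every such swap removes exactly one inversion.
Count inversions — for each element, later elements that are smaller:
6: 4, 5 → 2
18: 17, 4, 13, 5, 10 → 5
23: 17, 4, 13, 5, 10 → 5
17: 4, 13, 5, 10 → 4
36: 27, 24, 4, 13, 5, 10 → 6
27: 24, 4, 13, 5, 10 → 5
24: 4, 13, 5, 10 → 4
4: none → 0
13: 5, 10 → 2
5: none → 0
10: none → 0
Total inversions: 2 + 5 + 5 + 4 + 6 + 5 + 4 + 0 + 2 + 0 + 0 = 33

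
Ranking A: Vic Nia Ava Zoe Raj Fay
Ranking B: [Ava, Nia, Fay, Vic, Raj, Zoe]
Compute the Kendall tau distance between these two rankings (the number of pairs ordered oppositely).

There are 7 discordant pairs.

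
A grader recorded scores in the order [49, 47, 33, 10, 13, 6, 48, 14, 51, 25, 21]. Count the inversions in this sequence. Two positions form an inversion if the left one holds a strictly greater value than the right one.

Inversions: 30

For each element, count later entries that are smaller:
49 → 47, 33, 10, 13, 6, 48, 14, 25, 21 → 9
47 → 33, 10, 13, 6, 14, 25, 21 → 7
33 → 10, 13, 6, 14, 25, 21 → 6
10 → 6 → 1
13 → 6 → 1
6 → none → 0
48 → 14, 25, 21 → 3
14 → none → 0
51 → 25, 21 → 2
25 → 21 → 1
21 → none → 0
Sum: 9 + 7 + 6 + 1 + 1 + 0 + 3 + 0 + 2 + 1 + 0 = 30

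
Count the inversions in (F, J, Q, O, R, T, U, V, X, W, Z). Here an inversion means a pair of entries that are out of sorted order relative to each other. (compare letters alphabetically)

2 out-of-order pairs

Count, for each position, how many later elements it exceeds:
F → none → 0
J → none → 0
Q → O → 1
O → none → 0
R → none → 0
T → none → 0
U → none → 0
V → none → 0
X → W → 1
W → none → 0
Z → none → 0
Sum: 0 + 0 + 1 + 0 + 0 + 0 + 0 + 0 + 1 + 0 + 0 = 2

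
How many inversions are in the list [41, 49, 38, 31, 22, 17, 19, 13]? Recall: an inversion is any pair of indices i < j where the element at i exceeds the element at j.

Inversions: 26

For each element, count later entries that are smaller:
41: 6
49: 6
38: 5
31: 4
22: 3
17: 1
19: 1
13: 0
Sum: 6 + 6 + 5 + 4 + 3 + 1 + 1 + 0 = 26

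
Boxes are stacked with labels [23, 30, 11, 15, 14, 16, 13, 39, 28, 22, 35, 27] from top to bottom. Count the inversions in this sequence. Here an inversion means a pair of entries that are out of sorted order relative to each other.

Sweep left to right; for each value list the smaller values that follow it:
23 → 11, 15, 14, 16, 13, 22 → 6
30 → 11, 15, 14, 16, 13, 28, 22, 27 → 8
11 → none → 0
15 → 14, 13 → 2
14 → 13 → 1
16 → 13 → 1
13 → none → 0
39 → 28, 22, 35, 27 → 4
28 → 22, 27 → 2
22 → none → 0
35 → 27 → 1
27 → none → 0
Sum: 6 + 8 + 0 + 2 + 1 + 1 + 0 + 4 + 2 + 0 + 1 + 0 = 25

25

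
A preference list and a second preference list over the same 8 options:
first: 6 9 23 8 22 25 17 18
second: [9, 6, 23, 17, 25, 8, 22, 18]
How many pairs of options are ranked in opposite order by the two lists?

Assign each item its position (1..8) in the first ordering, then rewrite the second ordering as that position sequence:
positions: 6→1, 9→2, 23→3, 8→4, 22→5, 25→6, 17→7, 18→8
second ordering as positions: [2, 1, 3, 7, 6, 4, 5, 8]
Discordant pairs = inversions in this position sequence.
2: 1 → 1
1: 0
3: 0
7: 6, 4, 5 → 3
6: 4, 5 → 2
4: 0
5: 0
8: 0
Total: 1 + 0 + 0 + 3 + 2 + 0 + 0 + 0 = 6

There are 6 pairs.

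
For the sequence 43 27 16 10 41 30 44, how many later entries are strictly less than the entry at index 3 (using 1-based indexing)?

The element at index 3 is 16.
Elements after it: 10, 41, 30, 44
Those smaller than 16: 10

1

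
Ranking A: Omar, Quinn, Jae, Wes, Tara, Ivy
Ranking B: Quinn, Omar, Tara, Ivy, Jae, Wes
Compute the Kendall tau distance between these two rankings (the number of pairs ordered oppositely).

Assign each item its position (1..6) in the first ordering, then rewrite the second ordering as that position sequence:
positions: Omar→1, Quinn→2, Jae→3, Wes→4, Tara→5, Ivy→6
second ordering as positions: [2, 1, 5, 6, 3, 4]
Discordant pairs = inversions in this position sequence.
2: 1 → 1
1: 0
5: 3, 4 → 2
6: 3, 4 → 2
3: 0
4: 0
Total: 1 + 0 + 2 + 2 + 0 + 0 = 5

5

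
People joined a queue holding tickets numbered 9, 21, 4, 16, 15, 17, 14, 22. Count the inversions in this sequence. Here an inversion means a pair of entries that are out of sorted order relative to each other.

10 out-of-order pairs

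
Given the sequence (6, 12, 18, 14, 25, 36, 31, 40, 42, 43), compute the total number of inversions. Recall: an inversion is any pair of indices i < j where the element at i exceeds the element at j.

For each element, count later entries that are smaller:
6: 0
12: 0
18: 1
14: 0
25: 0
36: 1
31: 0
40: 0
42: 0
43: 0
Sum: 0 + 0 + 1 + 0 + 0 + 1 + 0 + 0 + 0 + 0 = 2

2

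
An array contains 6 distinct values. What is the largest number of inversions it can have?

15 inversions

The maximum occurs when the array is in strictly decreasing order: every one of the C(6, 2) pairs is inverted.
C(6, 2) = 6·5/2 = 15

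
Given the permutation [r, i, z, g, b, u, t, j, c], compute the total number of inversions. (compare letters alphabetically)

For each element, count later entries that are smaller:
r: 5
i: 3
z: 6
g: 2
b: 0
u: 3
t: 2
j: 1
c: 0
Sum: 5 + 3 + 6 + 2 + 0 + 3 + 2 + 1 + 0 = 22

22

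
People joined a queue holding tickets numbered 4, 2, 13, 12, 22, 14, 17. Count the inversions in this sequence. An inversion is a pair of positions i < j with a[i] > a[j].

4

Out-of-order index pairs (0-indexed):
(0,1): 4 > 2
(2,3): 13 > 12
(4,5): 22 > 14
(4,6): 22 > 17
That's 4 pairs.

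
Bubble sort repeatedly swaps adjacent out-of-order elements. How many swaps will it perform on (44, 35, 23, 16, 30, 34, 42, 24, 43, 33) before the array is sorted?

The minimum number of adjacent swaps to sort an array equals its inversion count, since every such swap removes exactly one inversion.
Count inversions — for each element, later elements that are smaller:
44: 35, 23, 16, 30, 34, 42, 24, 43, 33 → 9
35: 23, 16, 30, 34, 24, 33 → 6
23: 16 → 1
16: none → 0
30: 24 → 1
34: 24, 33 → 2
42: 24, 33 → 2
24: none → 0
43: 33 → 1
33: none → 0
Total inversions: 9 + 6 + 1 + 0 + 1 + 2 + 2 + 0 + 1 + 0 = 22

Swaps: 22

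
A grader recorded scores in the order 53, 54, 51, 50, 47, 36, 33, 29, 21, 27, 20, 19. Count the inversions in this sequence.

For each element, count later entries that are smaller:
53 → 51, 50, 47, 36, 33, 29, 21, 27, 20, 19 → 10
54 → 51, 50, 47, 36, 33, 29, 21, 27, 20, 19 → 10
51 → 50, 47, 36, 33, 29, 21, 27, 20, 19 → 9
50 → 47, 36, 33, 29, 21, 27, 20, 19 → 8
47 → 36, 33, 29, 21, 27, 20, 19 → 7
36 → 33, 29, 21, 27, 20, 19 → 6
33 → 29, 21, 27, 20, 19 → 5
29 → 21, 27, 20, 19 → 4
21 → 20, 19 → 2
27 → 20, 19 → 2
20 → 19 → 1
19 → none → 0
Sum: 10 + 10 + 9 + 8 + 7 + 6 + 5 + 4 + 2 + 2 + 1 + 0 = 64

64 out-of-order pairs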